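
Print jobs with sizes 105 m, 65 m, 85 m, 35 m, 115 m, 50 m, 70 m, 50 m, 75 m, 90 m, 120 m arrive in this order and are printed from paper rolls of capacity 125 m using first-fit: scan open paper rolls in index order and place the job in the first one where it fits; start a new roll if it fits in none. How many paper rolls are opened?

  105 → roll 1 (new)  [load 105/125]
  65 → roll 2 (new)  [load 65/125]
  85 → roll 3 (new)  [load 85/125]
  35 → roll 2  [load 100/125]
  115 → roll 4 (new)  [load 115/125]
  50 → roll 5 (new)  [load 50/125]
  70 → roll 5  [load 120/125]
  50 → roll 6 (new)  [load 50/125]
  75 → roll 6  [load 125/125]
  90 → roll 7 (new)  [load 90/125]
  120 → roll 8 (new)  [load 120/125]
8 paper rolls opened.

8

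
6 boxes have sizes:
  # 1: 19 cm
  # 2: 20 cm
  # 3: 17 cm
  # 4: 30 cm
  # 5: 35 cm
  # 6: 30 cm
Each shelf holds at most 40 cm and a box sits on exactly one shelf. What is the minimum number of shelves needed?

5

Total = 35 + 30 + 30 + 20 + 19 + 17 = 151 cm.
Lower bound: ⌈151/40⌉ = 4 shelves.
A packing using 5 shelves:
  shelf 1: 35 = 35
  shelf 2: 30 = 30
  shelf 3: 30 = 30
  shelf 4: 20 + 19 = 39
  shelf 5: 17 = 17
No arrangement into 4 shelves stays within capacity, so 5 is optimal.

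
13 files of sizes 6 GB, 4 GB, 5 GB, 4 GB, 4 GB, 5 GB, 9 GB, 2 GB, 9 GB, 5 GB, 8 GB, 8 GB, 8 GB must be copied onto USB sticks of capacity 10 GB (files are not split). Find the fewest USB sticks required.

Total = 9 + 9 + 8 + 8 + 8 + 6 + 5 + 5 + 5 + 4 + 4 + 4 + 2 = 77 GB.
Lower bound: ⌈77/10⌉ = 8 USB sticks.
A packing using 9 USB sticks:
  USB stick 1: 9 = 9
  USB stick 2: 9 = 9
  USB stick 3: 8 + 2 = 10
  USB stick 4: 8 = 8
  USB stick 5: 8 = 8
  USB stick 6: 6 + 4 = 10
  USB stick 7: 5 + 5 = 10
  USB stick 8: 5 + 4 = 9
  USB stick 9: 4 = 4
No arrangement into 8 USB sticks stays within capacity, so 9 is optimal.

9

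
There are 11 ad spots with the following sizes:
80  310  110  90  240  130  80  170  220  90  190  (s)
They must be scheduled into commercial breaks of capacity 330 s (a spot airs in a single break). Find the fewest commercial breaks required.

6

Total = 310 + 240 + 220 + 190 + 170 + 130 + 110 + 90 + 90 + 80 + 80 = 1710 s.
Lower bound: ⌈1710/330⌉ = 6 commercial breaks.
A packing using 6 commercial breaks:
  break 1: 310 = 310
  break 2: 240 + 90 = 330
  break 3: 220 + 110 = 330
  break 4: 190 + 130 = 320
  break 5: 170 + 90 = 260
  break 6: 80 + 80 = 160
This matches the lower bound, so 6 is optimal.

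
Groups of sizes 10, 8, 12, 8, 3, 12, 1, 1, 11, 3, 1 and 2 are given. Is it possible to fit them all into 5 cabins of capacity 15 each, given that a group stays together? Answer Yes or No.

No

Total = 72; ⌈72/15⌉ = 5.
6 groups each exceed half the capacity and cannot share a cabin, forcing at least 6 cabins.
At least 6 cabins are required, but only 5 are allowed.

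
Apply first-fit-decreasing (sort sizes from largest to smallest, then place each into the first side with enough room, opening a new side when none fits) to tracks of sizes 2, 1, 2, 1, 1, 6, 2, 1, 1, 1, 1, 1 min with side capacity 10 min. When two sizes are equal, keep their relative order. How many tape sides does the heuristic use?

2

Sorted descending: 6, 2, 2, 2, 1, 1, 1, 1, 1, 1, 1, 1.
  6 → side 1 (new)  [load 6/10]
  2 → side 1  [load 8/10]
  2 → side 1  [load 10/10]
  2 → side 2 (new)  [load 2/10]
  1 → side 2  [load 3/10]
  1 → side 2  [load 4/10]
  1 → side 2  [load 5/10]
  1 → side 2  [load 6/10]
  1 → side 2  [load 7/10]
  1 → side 2  [load 8/10]
  1 → side 2  [load 9/10]
  1 → side 2  [load 10/10]
2 tape sides opened.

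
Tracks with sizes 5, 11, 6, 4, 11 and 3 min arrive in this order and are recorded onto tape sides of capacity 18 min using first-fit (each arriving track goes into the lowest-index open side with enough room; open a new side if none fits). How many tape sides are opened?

3

  5 → side 1 (new)  [load 5/18]
  11 → side 1  [load 16/18]
  6 → side 2 (new)  [load 6/18]
  4 → side 2  [load 10/18]
  11 → side 3 (new)  [load 11/18]
  3 → side 2  [load 13/18]
3 tape sides opened.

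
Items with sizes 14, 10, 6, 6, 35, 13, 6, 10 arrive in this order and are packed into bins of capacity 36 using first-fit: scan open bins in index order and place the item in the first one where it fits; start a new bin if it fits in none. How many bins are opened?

  14 → bin 1 (new)  [load 14/36]
  10 → bin 1  [load 24/36]
  6 → bin 1  [load 30/36]
  6 → bin 1  [load 36/36]
  35 → bin 2 (new)  [load 35/36]
  13 → bin 3 (new)  [load 13/36]
  6 → bin 3  [load 19/36]
  10 → bin 3  [load 29/36]
3 bins opened.

3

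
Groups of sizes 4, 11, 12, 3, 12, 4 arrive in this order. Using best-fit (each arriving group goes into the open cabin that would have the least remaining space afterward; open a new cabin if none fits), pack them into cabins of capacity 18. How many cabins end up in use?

3

  4 → cabin 1 (new)  [load 4/18]
  11 → cabin 1  [load 15/18]
  12 → cabin 2 (new)  [load 12/18]
  3 → cabin 1  [load 18/18]
  12 → cabin 3 (new)  [load 12/18]
  4 → cabin 2  [load 16/18]
3 cabins opened.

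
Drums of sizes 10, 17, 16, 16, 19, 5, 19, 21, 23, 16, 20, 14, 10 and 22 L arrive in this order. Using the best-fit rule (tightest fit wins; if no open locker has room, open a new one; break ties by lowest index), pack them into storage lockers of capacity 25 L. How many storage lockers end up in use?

  10 → locker 1 (new)  [load 10/25]
  17 → locker 2 (new)  [load 17/25]
  16 → locker 3 (new)  [load 16/25]
  16 → locker 4 (new)  [load 16/25]
  19 → locker 5 (new)  [load 19/25]
  5 → locker 5  [load 24/25]
  19 → locker 6 (new)  [load 19/25]
  21 → locker 7 (new)  [load 21/25]
  23 → locker 8 (new)  [load 23/25]
  16 → locker 9 (new)  [load 16/25]
  20 → locker 10 (new)  [load 20/25]
  14 → locker 1  [load 24/25]
  10 → locker 11 (new)  [load 10/25]
  22 → locker 12 (new)  [load 22/25]
12 storage lockers opened.

12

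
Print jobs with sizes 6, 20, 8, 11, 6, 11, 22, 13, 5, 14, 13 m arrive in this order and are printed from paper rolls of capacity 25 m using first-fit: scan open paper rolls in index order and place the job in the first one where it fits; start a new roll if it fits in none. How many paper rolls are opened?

  6 → roll 1 (new)  [load 6/25]
  20 → roll 2 (new)  [load 20/25]
  8 → roll 1  [load 14/25]
  11 → roll 1  [load 25/25]
  6 → roll 3 (new)  [load 6/25]
  11 → roll 3  [load 17/25]
  22 → roll 4 (new)  [load 22/25]
  13 → roll 5 (new)  [load 13/25]
  5 → roll 2  [load 25/25]
  14 → roll 6 (new)  [load 14/25]
  13 → roll 7 (new)  [load 13/25]
7 paper rolls opened.

7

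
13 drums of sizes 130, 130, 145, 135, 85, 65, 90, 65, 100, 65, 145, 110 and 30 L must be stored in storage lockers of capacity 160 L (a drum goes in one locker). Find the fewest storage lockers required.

10

Total = 145 + 145 + 135 + 130 + 130 + 110 + 100 + 90 + 85 + 65 + 65 + 65 + 30 = 1295 L.
Lower bound: ⌈1295/160⌉ = 9 storage lockers.
A packing using 10 storage lockers:
  locker 1: 145 = 145
  locker 2: 145 = 145
  locker 3: 135 = 135
  locker 4: 130 + 30 = 160
  locker 5: 130 = 130
  locker 6: 110 = 110
  locker 7: 100 = 100
  locker 8: 90 + 65 = 155
  locker 9: 85 + 65 = 150
  locker 10: 65 = 65
No arrangement into 9 storage lockers stays within capacity, so 10 is optimal.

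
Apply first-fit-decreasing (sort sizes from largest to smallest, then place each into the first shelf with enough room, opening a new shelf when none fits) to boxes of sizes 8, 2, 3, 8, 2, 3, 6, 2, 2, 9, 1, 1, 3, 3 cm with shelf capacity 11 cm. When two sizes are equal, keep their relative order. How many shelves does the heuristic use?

5

Sorted descending: 9, 8, 8, 6, 3, 3, 3, 3, 2, 2, 2, 2, 1, 1.
  9 → shelf 1 (new)  [load 9/11]
  8 → shelf 2 (new)  [load 8/11]
  8 → shelf 3 (new)  [load 8/11]
  6 → shelf 4 (new)  [load 6/11]
  3 → shelf 2  [load 11/11]
  3 → shelf 3  [load 11/11]
  3 → shelf 4  [load 9/11]
  3 → shelf 5 (new)  [load 3/11]
  2 → shelf 1  [load 11/11]
  2 → shelf 4  [load 11/11]
  2 → shelf 5  [load 5/11]
  2 → shelf 5  [load 7/11]
  1 → shelf 5  [load 8/11]
  1 → shelf 5  [load 9/11]
5 shelves opened.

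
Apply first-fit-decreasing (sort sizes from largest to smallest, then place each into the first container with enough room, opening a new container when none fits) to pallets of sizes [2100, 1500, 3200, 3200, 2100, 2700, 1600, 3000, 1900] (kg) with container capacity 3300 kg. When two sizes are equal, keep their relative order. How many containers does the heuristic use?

8

Sorted descending: 3200, 3200, 3000, 2700, 2100, 2100, 1900, 1600, 1500.
  3200 → container 1 (new)  [load 3200/3300]
  3200 → container 2 (new)  [load 3200/3300]
  3000 → container 3 (new)  [load 3000/3300]
  2700 → container 4 (new)  [load 2700/3300]
  2100 → container 5 (new)  [load 2100/3300]
  2100 → container 6 (new)  [load 2100/3300]
  1900 → container 7 (new)  [load 1900/3300]
  1600 → container 8 (new)  [load 1600/3300]
  1500 → container 8  [load 3100/3300]
8 containers opened.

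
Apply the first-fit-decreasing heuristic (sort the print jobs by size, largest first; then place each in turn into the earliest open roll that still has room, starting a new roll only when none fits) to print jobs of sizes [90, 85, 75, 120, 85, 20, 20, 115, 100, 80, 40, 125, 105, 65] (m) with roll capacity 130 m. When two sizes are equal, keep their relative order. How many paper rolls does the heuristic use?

11

Sorted descending: 125, 120, 115, 105, 100, 90, 85, 85, 80, 75, 65, 40, 20, 20.
  125 → roll 1 (new)  [load 125/130]
  120 → roll 2 (new)  [load 120/130]
  115 → roll 3 (new)  [load 115/130]
  105 → roll 4 (new)  [load 105/130]
  100 → roll 5 (new)  [load 100/130]
  90 → roll 6 (new)  [load 90/130]
  85 → roll 7 (new)  [load 85/130]
  85 → roll 8 (new)  [load 85/130]
  80 → roll 9 (new)  [load 80/130]
  75 → roll 10 (new)  [load 75/130]
  65 → roll 11 (new)  [load 65/130]
  40 → roll 6  [load 130/130]
  20 → roll 4  [load 125/130]
  20 → roll 5  [load 120/130]
11 paper rolls opened.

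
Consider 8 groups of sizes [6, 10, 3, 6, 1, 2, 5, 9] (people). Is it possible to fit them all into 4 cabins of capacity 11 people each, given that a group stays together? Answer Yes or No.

Yes

A valid assignment using 4 cabins:
  cabin 1: 10 + 1 = 11
  cabin 2: 9 + 2 = 11
  cabin 3: 6 + 5 = 11
  cabin 4: 6 + 3 = 9
Every load is within 11 people, so 4 cabins suffice.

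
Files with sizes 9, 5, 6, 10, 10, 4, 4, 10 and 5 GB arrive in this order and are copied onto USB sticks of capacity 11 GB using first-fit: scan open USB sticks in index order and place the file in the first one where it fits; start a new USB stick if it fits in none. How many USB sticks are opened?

  9 → USB stick 1 (new)  [load 9/11]
  5 → USB stick 2 (new)  [load 5/11]
  6 → USB stick 2  [load 11/11]
  10 → USB stick 3 (new)  [load 10/11]
  10 → USB stick 4 (new)  [load 10/11]
  4 → USB stick 5 (new)  [load 4/11]
  4 → USB stick 5  [load 8/11]
  10 → USB stick 6 (new)  [load 10/11]
  5 → USB stick 7 (new)  [load 5/11]
7 USB sticks opened.

7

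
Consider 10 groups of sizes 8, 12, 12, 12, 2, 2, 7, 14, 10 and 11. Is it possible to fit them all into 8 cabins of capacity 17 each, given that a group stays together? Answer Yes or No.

Yes

A valid assignment using 7 cabins:
  cabin 1: 14 + 2 = 16
  cabin 2: 12 + 2 = 14
  cabin 3: 12 = 12
  cabin 4: 12 = 12
  cabin 5: 11 = 11
  cabin 6: 10 + 7 = 17
  cabin 7: 8 = 8
That uses only 7 ≤ 8, so 8 cabins are enough.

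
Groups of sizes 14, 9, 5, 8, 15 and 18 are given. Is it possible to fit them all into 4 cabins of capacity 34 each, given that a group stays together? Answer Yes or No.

Yes

A valid assignment using 3 cabins:
  cabin 1: 18 + 15 = 33
  cabin 2: 14 + 9 + 8 = 31
  cabin 3: 5 = 5
That uses only 3 ≤ 4, so 4 cabins are enough.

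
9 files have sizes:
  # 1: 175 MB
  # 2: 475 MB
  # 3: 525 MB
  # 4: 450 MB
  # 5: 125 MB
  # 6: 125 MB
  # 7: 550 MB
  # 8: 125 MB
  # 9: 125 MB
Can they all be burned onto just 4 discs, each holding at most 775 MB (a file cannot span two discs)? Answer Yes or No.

A valid assignment using 4 discs:
  disc 1: 550 + 175 = 725
  disc 2: 525 + 125 + 125 = 775
  disc 3: 475 + 125 + 125 = 725
  disc 4: 450 = 450
Every load is within 775 MB, so 4 discs suffice.

Yes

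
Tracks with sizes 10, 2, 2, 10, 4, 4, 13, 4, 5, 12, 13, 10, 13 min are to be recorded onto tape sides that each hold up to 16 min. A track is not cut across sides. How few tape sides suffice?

Total = 13 + 13 + 13 + 12 + 10 + 10 + 10 + 5 + 4 + 4 + 4 + 2 + 2 = 102 min.
Lower bound: ⌈102/16⌉ = 7 tape sides.
A packing using 7 tape sides:
  side 1: 13 + 2 = 15
  side 2: 13 + 2 = 15
  side 3: 13 = 13
  side 4: 12 + 4 = 16
  side 5: 10 + 5 = 15
  side 6: 10 + 4 = 14
  side 7: 10 + 4 = 14
This matches the lower bound, so 7 is optimal.

7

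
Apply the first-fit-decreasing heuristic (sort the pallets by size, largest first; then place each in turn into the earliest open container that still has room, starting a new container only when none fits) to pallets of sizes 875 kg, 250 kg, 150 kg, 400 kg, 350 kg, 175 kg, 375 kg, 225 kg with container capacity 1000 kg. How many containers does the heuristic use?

Sorted descending: 875, 400, 375, 350, 250, 225, 175, 150.
  875 → container 1 (new)  [load 875/1000]
  400 → container 2 (new)  [load 400/1000]
  375 → container 2  [load 775/1000]
  350 → container 3 (new)  [load 350/1000]
  250 → container 3  [load 600/1000]
  225 → container 2  [load 1000/1000]
  175 → container 3  [load 775/1000]
  150 → container 3  [load 925/1000]
3 containers opened.

3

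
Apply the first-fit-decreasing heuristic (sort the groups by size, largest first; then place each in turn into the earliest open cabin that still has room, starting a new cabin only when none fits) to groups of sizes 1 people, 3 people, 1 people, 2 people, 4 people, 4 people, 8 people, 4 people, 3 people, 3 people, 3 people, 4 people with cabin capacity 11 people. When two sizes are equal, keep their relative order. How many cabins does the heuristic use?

4

Sorted descending: 8, 4, 4, 4, 4, 3, 3, 3, 3, 2, 1, 1.
  8 → cabin 1 (new)  [load 8/11]
  4 → cabin 2 (new)  [load 4/11]
  4 → cabin 2  [load 8/11]
  4 → cabin 3 (new)  [load 4/11]
  4 → cabin 3  [load 8/11]
  3 → cabin 1  [load 11/11]
  3 → cabin 2  [load 11/11]
  3 → cabin 3  [load 11/11]
  3 → cabin 4 (new)  [load 3/11]
  2 → cabin 4  [load 5/11]
  1 → cabin 4  [load 6/11]
  1 → cabin 4  [load 7/11]
4 cabins opened.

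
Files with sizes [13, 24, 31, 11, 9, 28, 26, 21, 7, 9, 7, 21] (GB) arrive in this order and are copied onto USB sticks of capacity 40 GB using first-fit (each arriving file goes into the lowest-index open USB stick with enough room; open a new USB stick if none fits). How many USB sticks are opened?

6

  13 → USB stick 1 (new)  [load 13/40]
  24 → USB stick 1  [load 37/40]
  31 → USB stick 2 (new)  [load 31/40]
  11 → USB stick 3 (new)  [load 11/40]
  9 → USB stick 2  [load 40/40]
  28 → USB stick 3  [load 39/40]
  26 → USB stick 4 (new)  [load 26/40]
  21 → USB stick 5 (new)  [load 21/40]
  7 → USB stick 4  [load 33/40]
  9 → USB stick 5  [load 30/40]
  7 → USB stick 4  [load 40/40]
  21 → USB stick 6 (new)  [load 21/40]
6 USB sticks opened.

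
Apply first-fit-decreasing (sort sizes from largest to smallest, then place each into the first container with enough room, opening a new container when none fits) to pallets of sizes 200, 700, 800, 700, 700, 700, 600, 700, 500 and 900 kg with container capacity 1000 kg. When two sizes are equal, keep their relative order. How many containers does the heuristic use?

Sorted descending: 900, 800, 700, 700, 700, 700, 700, 600, 500, 200.
  900 → container 1 (new)  [load 900/1000]
  800 → container 2 (new)  [load 800/1000]
  700 → container 3 (new)  [load 700/1000]
  700 → container 4 (new)  [load 700/1000]
  700 → container 5 (new)  [load 700/1000]
  700 → container 6 (new)  [load 700/1000]
  700 → container 7 (new)  [load 700/1000]
  600 → container 8 (new)  [load 600/1000]
  500 → container 9 (new)  [load 500/1000]
  200 → container 2  [load 1000/1000]
9 containers opened.

9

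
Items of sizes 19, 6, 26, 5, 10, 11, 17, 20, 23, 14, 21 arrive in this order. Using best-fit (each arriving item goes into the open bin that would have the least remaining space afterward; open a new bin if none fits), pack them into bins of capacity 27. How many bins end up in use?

  19 → bin 1 (new)  [load 19/27]
  6 → bin 1  [load 25/27]
  26 → bin 2 (new)  [load 26/27]
  5 → bin 3 (new)  [load 5/27]
  10 → bin 3  [load 15/27]
  11 → bin 3  [load 26/27]
  17 → bin 4 (new)  [load 17/27]
  20 → bin 5 (new)  [load 20/27]
  23 → bin 6 (new)  [load 23/27]
  14 → bin 7 (new)  [load 14/27]
  21 → bin 8 (new)  [load 21/27]
8 bins opened.

8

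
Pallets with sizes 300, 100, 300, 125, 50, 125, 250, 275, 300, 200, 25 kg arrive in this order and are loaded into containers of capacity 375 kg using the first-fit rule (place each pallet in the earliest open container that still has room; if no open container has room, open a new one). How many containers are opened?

7

  300 → container 1 (new)  [load 300/375]
  100 → container 2 (new)  [load 100/375]
  300 → container 3 (new)  [load 300/375]
  125 → container 2  [load 225/375]
  50 → container 1  [load 350/375]
  125 → container 2  [load 350/375]
  250 → container 4 (new)  [load 250/375]
  275 → container 5 (new)  [load 275/375]
  300 → container 6 (new)  [load 300/375]
  200 → container 7 (new)  [load 200/375]
  25 → container 1  [load 375/375]
7 containers opened.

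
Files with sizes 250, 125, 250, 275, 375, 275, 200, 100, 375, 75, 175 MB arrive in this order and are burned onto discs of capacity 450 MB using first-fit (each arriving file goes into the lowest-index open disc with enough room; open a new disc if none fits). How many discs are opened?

6

  250 → disc 1 (new)  [load 250/450]
  125 → disc 1  [load 375/450]
  250 → disc 2 (new)  [load 250/450]
  275 → disc 3 (new)  [load 275/450]
  375 → disc 4 (new)  [load 375/450]
  275 → disc 5 (new)  [load 275/450]
  200 → disc 2  [load 450/450]
  100 → disc 3  [load 375/450]
  375 → disc 6 (new)  [load 375/450]
  75 → disc 1  [load 450/450]
  175 → disc 5  [load 450/450]
6 discs opened.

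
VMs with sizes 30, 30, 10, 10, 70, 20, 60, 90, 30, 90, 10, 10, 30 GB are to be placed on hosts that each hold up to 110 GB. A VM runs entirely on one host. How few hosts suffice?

5

Total = 90 + 90 + 70 + 60 + 30 + 30 + 30 + 30 + 20 + 10 + 10 + 10 + 10 = 490 GB.
Lower bound: ⌈490/110⌉ = 5 hosts.
A packing using 5 hosts:
  host 1: 90 + 20 = 110
  host 2: 90 + 10 + 10 = 110
  host 3: 70 + 30 + 10 = 110
  host 4: 60 + 30 + 10 = 100
  host 5: 30 + 30 = 60
This matches the lower bound, so 5 is optimal.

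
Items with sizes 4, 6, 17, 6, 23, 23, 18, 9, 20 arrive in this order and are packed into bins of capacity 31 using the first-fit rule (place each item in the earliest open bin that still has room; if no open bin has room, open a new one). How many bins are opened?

  4 → bin 1 (new)  [load 4/31]
  6 → bin 1  [load 10/31]
  17 → bin 1  [load 27/31]
  6 → bin 2 (new)  [load 6/31]
  23 → bin 2  [load 29/31]
  23 → bin 3 (new)  [load 23/31]
  18 → bin 4 (new)  [load 18/31]
  9 → bin 4  [load 27/31]
  20 → bin 5 (new)  [load 20/31]
5 bins opened.

5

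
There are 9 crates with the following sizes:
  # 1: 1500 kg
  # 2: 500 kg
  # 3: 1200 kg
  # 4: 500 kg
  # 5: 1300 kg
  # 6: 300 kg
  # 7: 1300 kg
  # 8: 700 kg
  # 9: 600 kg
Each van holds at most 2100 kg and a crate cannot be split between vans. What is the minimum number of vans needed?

4

Total = 1500 + 1300 + 1300 + 1200 + 700 + 600 + 500 + 500 + 300 = 7900 kg.
Lower bound: ⌈7900/2100⌉ = 4 vans.
A packing using 4 vans:
  van 1: 1500 + 600 = 2100
  van 2: 1300 + 700 = 2000
  van 3: 1300 + 500 + 300 = 2100
  van 4: 1200 + 500 = 1700
This matches the lower bound, so 4 is optimal.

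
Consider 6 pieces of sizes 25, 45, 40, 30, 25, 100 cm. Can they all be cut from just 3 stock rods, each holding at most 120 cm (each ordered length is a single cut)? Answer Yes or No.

Yes

A valid assignment using 3 stock rods:
  stock rod 1: 100 = 100
  stock rod 2: 45 + 40 + 30 = 115
  stock rod 3: 25 + 25 = 50
Every load is within 120 cm, so 3 stock rods suffice.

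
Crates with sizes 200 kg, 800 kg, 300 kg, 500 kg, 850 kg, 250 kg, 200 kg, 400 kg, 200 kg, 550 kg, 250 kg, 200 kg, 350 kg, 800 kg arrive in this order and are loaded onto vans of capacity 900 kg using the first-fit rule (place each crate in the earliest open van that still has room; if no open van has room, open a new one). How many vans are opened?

7

  200 → van 1 (new)  [load 200/900]
  800 → van 2 (new)  [load 800/900]
  300 → van 1  [load 500/900]
  500 → van 3 (new)  [load 500/900]
  850 → van 4 (new)  [load 850/900]
  250 → van 1  [load 750/900]
  200 → van 3  [load 700/900]
  400 → van 5 (new)  [load 400/900]
  200 → van 3  [load 900/900]
  550 → van 6 (new)  [load 550/900]
  250 → van 5  [load 650/900]
  200 → van 5  [load 850/900]
  350 → van 6  [load 900/900]
  800 → van 7 (new)  [load 800/900]
7 vans opened.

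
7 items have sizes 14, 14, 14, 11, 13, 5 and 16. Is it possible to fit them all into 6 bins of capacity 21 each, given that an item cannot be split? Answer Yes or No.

A valid assignment using 6 bins:
  bin 1: 16 + 5 = 21
  bin 2: 14 = 14
  bin 3: 14 = 14
  bin 4: 14 = 14
  bin 5: 13 = 13
  bin 6: 11 = 11
Every load is within 21, so 6 bins suffice.

Yes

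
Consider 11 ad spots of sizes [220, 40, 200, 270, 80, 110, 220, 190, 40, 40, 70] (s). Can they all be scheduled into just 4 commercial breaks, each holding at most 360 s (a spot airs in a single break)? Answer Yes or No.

No

Total = 1480 s; ⌈1480/360⌉ = 5.
At least 5 commercial breaks are required, but only 4 are allowed.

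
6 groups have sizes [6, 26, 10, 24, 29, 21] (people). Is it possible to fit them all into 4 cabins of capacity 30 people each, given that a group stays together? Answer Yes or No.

Total = 116 people; ⌈116/30⌉ = 4.
The bound of 4 does not rule out 4, but exhaustive search shows no assignment into 4 cabins of capacity 30 people exists — the minimum is 5.

No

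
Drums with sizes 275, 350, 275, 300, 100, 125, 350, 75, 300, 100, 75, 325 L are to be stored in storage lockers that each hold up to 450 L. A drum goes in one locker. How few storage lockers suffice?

Total = 350 + 350 + 325 + 300 + 300 + 275 + 275 + 125 + 100 + 100 + 75 + 75 = 2650 L.
Lower bound: ⌈2650/450⌉ = 6 storage lockers.
Also, 7 drums each exceed 225 L, and no two of those can share a locker, so at least 7 storage lockers are needed.
A packing using 7 storage lockers:
  locker 1: 350 + 100 = 450
  locker 2: 350 + 100 = 450
  locker 3: 325 + 125 = 450
  locker 4: 300 + 75 + 75 = 450
  locker 5: 300 = 300
  locker 6: 275 = 275
  locker 7: 275 = 275
This matches the lower bound, so 7 is optimal.

7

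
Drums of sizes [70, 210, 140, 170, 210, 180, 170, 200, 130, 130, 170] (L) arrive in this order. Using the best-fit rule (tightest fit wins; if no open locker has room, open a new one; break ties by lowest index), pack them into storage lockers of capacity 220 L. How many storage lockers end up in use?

10

  70 → locker 1 (new)  [load 70/220]
  210 → locker 2 (new)  [load 210/220]
  140 → locker 1  [load 210/220]
  170 → locker 3 (new)  [load 170/220]
  210 → locker 4 (new)  [load 210/220]
  180 → locker 5 (new)  [load 180/220]
  170 → locker 6 (new)  [load 170/220]
  200 → locker 7 (new)  [load 200/220]
  130 → locker 8 (new)  [load 130/220]
  130 → locker 9 (new)  [load 130/220]
  170 → locker 10 (new)  [load 170/220]
10 storage lockers opened.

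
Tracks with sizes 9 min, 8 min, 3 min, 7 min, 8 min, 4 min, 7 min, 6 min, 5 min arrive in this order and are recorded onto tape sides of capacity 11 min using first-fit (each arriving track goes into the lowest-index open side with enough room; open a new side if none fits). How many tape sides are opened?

6

  9 → side 1 (new)  [load 9/11]
  8 → side 2 (new)  [load 8/11]
  3 → side 2  [load 11/11]
  7 → side 3 (new)  [load 7/11]
  8 → side 4 (new)  [load 8/11]
  4 → side 3  [load 11/11]
  7 → side 5 (new)  [load 7/11]
  6 → side 6 (new)  [load 6/11]
  5 → side 6  [load 11/11]
6 tape sides opened.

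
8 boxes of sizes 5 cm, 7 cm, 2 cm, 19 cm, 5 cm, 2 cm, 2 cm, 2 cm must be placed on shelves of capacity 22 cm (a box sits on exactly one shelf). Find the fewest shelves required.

Total = 19 + 7 + 5 + 5 + 2 + 2 + 2 + 2 = 44 cm.
Lower bound: ⌈44/22⌉ = 2 shelves.
A packing using 3 shelves:
  shelf 1: 19 + 2 = 21
  shelf 2: 7 + 5 + 5 + 2 + 2 = 21
  shelf 3: 2 = 2
No arrangement into 2 shelves stays within capacity, so 3 is optimal.

3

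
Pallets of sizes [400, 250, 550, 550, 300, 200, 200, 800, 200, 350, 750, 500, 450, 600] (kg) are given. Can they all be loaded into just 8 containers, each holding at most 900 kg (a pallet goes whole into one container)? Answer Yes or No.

A valid assignment using 8 containers:
  container 1: 800 = 800
  container 2: 750 = 750
  container 3: 600 + 300 = 900
  container 4: 550 + 350 = 900
  container 5: 550 + 250 = 800
  container 6: 500 + 400 = 900
  container 7: 450 + 200 + 200 = 850
  container 8: 200 = 200
Every load is within 900 kg, so 8 containers suffice.

Yes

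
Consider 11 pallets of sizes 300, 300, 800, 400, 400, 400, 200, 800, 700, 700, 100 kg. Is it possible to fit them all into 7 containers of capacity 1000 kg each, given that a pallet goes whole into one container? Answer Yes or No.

A valid assignment using 6 containers:
  container 1: 800 + 200 = 1000
  container 2: 800 + 100 = 900
  container 3: 700 + 300 = 1000
  container 4: 700 + 300 = 1000
  container 5: 400 + 400 = 800
  container 6: 400 = 400
That uses only 6 ≤ 7, so 7 containers are enough.

Yes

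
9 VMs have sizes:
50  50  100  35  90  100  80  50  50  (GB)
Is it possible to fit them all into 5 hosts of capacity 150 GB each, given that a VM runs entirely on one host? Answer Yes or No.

Yes

A valid assignment using 5 hosts:
  host 1: 100 + 50 = 150
  host 2: 100 + 50 = 150
  host 3: 90 + 50 = 140
  host 4: 80 + 50 = 130
  host 5: 35 = 35
Every load is within 150 GB, so 5 hosts suffice.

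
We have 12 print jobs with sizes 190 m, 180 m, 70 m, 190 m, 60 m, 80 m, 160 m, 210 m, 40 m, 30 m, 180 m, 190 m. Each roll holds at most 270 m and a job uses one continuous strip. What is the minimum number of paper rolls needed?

Total = 210 + 190 + 190 + 190 + 180 + 180 + 160 + 80 + 70 + 60 + 40 + 30 = 1580 m.
Lower bound: ⌈1580/270⌉ = 6 paper rolls.
Also, 7 print jobs each exceed 135 m, and no two of those can share a roll, so at least 7 paper rolls are needed.
A packing using 7 paper rolls:
  roll 1: 210 + 60 = 270
  roll 2: 190 + 80 = 270
  roll 3: 190 + 70 = 260
  roll 4: 190 + 40 + 30 = 260
  roll 5: 180 = 180
  roll 6: 180 = 180
  roll 7: 160 = 160
This matches the lower bound, so 7 is optimal.

7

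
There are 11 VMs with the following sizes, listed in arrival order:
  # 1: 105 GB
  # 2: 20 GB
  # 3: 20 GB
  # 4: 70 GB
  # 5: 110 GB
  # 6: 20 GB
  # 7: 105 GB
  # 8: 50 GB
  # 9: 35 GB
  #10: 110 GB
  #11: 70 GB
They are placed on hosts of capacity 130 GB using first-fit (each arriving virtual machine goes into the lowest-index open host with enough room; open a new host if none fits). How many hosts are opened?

  105 → host 1 (new)  [load 105/130]
  20 → host 1  [load 125/130]
  20 → host 2 (new)  [load 20/130]
  70 → host 2  [load 90/130]
  110 → host 3 (new)  [load 110/130]
  20 → host 2  [load 110/130]
  105 → host 4 (new)  [load 105/130]
  50 → host 5 (new)  [load 50/130]
  35 → host 5  [load 85/130]
  110 → host 6 (new)  [load 110/130]
  70 → host 7 (new)  [load 70/130]
7 hosts opened.

7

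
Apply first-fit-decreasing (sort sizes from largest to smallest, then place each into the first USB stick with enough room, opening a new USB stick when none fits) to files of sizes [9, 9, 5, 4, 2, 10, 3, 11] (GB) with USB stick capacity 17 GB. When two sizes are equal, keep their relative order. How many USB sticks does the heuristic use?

4

Sorted descending: 11, 10, 9, 9, 5, 4, 3, 2.
  11 → USB stick 1 (new)  [load 11/17]
  10 → USB stick 2 (new)  [load 10/17]
  9 → USB stick 3 (new)  [load 9/17]
  9 → USB stick 4 (new)  [load 9/17]
  5 → USB stick 1  [load 16/17]
  4 → USB stick 2  [load 14/17]
  3 → USB stick 2  [load 17/17]
  2 → USB stick 3  [load 11/17]
4 USB sticks opened.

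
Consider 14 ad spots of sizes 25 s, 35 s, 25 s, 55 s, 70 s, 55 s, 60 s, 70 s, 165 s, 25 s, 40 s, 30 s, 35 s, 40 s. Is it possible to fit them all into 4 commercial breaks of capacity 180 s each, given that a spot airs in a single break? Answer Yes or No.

No

Total = 730 s; ⌈730/180⌉ = 5.
At least 5 commercial breaks are required, but only 4 are allowed.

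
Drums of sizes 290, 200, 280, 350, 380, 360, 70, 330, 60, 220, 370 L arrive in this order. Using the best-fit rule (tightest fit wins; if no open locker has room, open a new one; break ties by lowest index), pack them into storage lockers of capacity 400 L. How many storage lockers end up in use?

9

  290 → locker 1 (new)  [load 290/400]
  200 → locker 2 (new)  [load 200/400]
  280 → locker 3 (new)  [load 280/400]
  350 → locker 4 (new)  [load 350/400]
  380 → locker 5 (new)  [load 380/400]
  360 → locker 6 (new)  [load 360/400]
  70 → locker 1  [load 360/400]
  330 → locker 7 (new)  [load 330/400]
  60 → locker 7  [load 390/400]
  220 → locker 8 (new)  [load 220/400]
  370 → locker 9 (new)  [load 370/400]
9 storage lockers opened.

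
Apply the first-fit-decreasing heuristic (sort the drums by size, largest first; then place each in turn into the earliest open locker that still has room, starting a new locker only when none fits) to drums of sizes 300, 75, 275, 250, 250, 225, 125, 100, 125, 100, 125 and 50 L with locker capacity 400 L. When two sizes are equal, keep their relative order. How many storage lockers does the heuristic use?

6

Sorted descending: 300, 275, 250, 250, 225, 125, 125, 125, 100, 100, 75, 50.
  300 → locker 1 (new)  [load 300/400]
  275 → locker 2 (new)  [load 275/400]
  250 → locker 3 (new)  [load 250/400]
  250 → locker 4 (new)  [load 250/400]
  225 → locker 5 (new)  [load 225/400]
  125 → locker 2  [load 400/400]
  125 → locker 3  [load 375/400]
  125 → locker 4  [load 375/400]
  100 → locker 1  [load 400/400]
  100 → locker 5  [load 325/400]
  75 → locker 5  [load 400/400]
  50 → locker 6 (new)  [load 50/400]
6 storage lockers opened.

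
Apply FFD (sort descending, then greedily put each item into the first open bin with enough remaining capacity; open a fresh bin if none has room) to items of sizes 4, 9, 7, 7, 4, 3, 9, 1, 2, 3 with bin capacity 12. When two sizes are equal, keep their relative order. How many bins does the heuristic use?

Sorted descending: 9, 9, 7, 7, 4, 4, 3, 3, 2, 1.
  9 → bin 1 (new)  [load 9/12]
  9 → bin 2 (new)  [load 9/12]
  7 → bin 3 (new)  [load 7/12]
  7 → bin 4 (new)  [load 7/12]
  4 → bin 3  [load 11/12]
  4 → bin 4  [load 11/12]
  3 → bin 1  [load 12/12]
  3 → bin 2  [load 12/12]
  2 → bin 5 (new)  [load 2/12]
  1 → bin 3  [load 12/12]
5 bins opened.

5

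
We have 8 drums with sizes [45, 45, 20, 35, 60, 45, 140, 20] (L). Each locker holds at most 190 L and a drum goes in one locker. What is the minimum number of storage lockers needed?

3

Total = 140 + 60 + 45 + 45 + 45 + 35 + 20 + 20 = 410 L.
Lower bound: ⌈410/190⌉ = 3 storage lockers.
A packing using 3 storage lockers:
  locker 1: 140 + 45 = 185
  locker 2: 60 + 45 + 45 + 35 = 185
  locker 3: 20 + 20 = 40
This matches the lower bound, so 3 is optimal.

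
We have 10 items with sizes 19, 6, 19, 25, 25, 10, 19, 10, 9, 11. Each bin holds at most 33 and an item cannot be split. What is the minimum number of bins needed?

6

Total = 25 + 25 + 19 + 19 + 19 + 11 + 10 + 10 + 9 + 6 = 153.
Lower bound: ⌈153/33⌉ = 5 bins.
A packing using 6 bins:
  bin 1: 25 + 6 = 31
  bin 2: 25 = 25
  bin 3: 19 + 11 = 30
  bin 4: 19 + 10 = 29
  bin 5: 19 + 10 = 29
  bin 6: 9 = 9
No arrangement into 5 bins stays within capacity, so 6 is optimal.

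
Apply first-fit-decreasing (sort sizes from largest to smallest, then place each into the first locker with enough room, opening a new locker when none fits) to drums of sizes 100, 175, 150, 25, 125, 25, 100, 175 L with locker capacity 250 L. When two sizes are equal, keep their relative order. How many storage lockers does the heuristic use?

4

Sorted descending: 175, 175, 150, 125, 100, 100, 25, 25.
  175 → locker 1 (new)  [load 175/250]
  175 → locker 2 (new)  [load 175/250]
  150 → locker 3 (new)  [load 150/250]
  125 → locker 4 (new)  [load 125/250]
  100 → locker 3  [load 250/250]
  100 → locker 4  [load 225/250]
  25 → locker 1  [load 200/250]
  25 → locker 1  [load 225/250]
4 storage lockers opened.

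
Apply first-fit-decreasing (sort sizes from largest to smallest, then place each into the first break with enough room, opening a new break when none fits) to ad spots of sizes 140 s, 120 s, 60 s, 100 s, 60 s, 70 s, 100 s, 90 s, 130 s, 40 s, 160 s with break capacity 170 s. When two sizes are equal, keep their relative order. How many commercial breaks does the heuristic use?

Sorted descending: 160, 140, 130, 120, 100, 100, 90, 70, 60, 60, 40.
  160 → break 1 (new)  [load 160/170]
  140 → break 2 (new)  [load 140/170]
  130 → break 3 (new)  [load 130/170]
  120 → break 4 (new)  [load 120/170]
  100 → break 5 (new)  [load 100/170]
  100 → break 6 (new)  [load 100/170]
  90 → break 7 (new)  [load 90/170]
  70 → break 5  [load 170/170]
  60 → break 6  [load 160/170]
  60 → break 7  [load 150/170]
  40 → break 3  [load 170/170]
7 commercial breaks opened.

7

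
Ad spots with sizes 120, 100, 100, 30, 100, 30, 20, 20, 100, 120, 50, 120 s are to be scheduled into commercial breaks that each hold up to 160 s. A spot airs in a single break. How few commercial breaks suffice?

Total = 120 + 120 + 120 + 100 + 100 + 100 + 100 + 50 + 30 + 30 + 20 + 20 = 910 s.
Lower bound: ⌈910/160⌉ = 6 commercial breaks.
Also, 7 ad spots each exceed 80 s, and no two of those can share a break, so at least 7 commercial breaks are needed.
A packing using 7 commercial breaks:
  break 1: 120 + 30 = 150
  break 2: 120 + 30 = 150
  break 3: 120 + 20 + 20 = 160
  break 4: 100 + 50 = 150
  break 5: 100 = 100
  break 6: 100 = 100
  break 7: 100 = 100
This matches the lower bound, so 7 is optimal.

7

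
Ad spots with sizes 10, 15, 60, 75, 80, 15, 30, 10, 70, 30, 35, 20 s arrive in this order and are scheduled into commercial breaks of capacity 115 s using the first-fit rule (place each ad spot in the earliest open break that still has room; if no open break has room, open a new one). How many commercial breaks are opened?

  10 → break 1 (new)  [load 10/115]
  15 → break 1  [load 25/115]
  60 → break 1  [load 85/115]
  75 → break 2 (new)  [load 75/115]
  80 → break 3 (new)  [load 80/115]
  15 → break 1  [load 100/115]
  30 → break 2  [load 105/115]
  10 → break 1  [load 110/115]
  70 → break 4 (new)  [load 70/115]
  30 → break 3  [load 110/115]
  35 → break 4  [load 105/115]
  20 → break 5 (new)  [load 20/115]
5 commercial breaks opened.

5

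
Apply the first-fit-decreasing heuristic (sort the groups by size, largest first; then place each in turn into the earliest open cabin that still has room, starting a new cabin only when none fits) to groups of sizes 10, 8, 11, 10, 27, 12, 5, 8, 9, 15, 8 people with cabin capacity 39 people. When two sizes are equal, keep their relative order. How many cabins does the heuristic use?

4

Sorted descending: 27, 15, 12, 11, 10, 10, 9, 8, 8, 8, 5.
  27 → cabin 1 (new)  [load 27/39]
  15 → cabin 2 (new)  [load 15/39]
  12 → cabin 1  [load 39/39]
  11 → cabin 2  [load 26/39]
  10 → cabin 2  [load 36/39]
  10 → cabin 3 (new)  [load 10/39]
  9 → cabin 3  [load 19/39]
  8 → cabin 3  [load 27/39]
  8 → cabin 3  [load 35/39]
  8 → cabin 4 (new)  [load 8/39]
  5 → cabin 4  [load 13/39]
4 cabins opened.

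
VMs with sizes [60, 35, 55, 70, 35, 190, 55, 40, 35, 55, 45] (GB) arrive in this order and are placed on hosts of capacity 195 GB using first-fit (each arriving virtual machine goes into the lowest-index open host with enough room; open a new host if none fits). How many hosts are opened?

4

  60 → host 1 (new)  [load 60/195]
  35 → host 1  [load 95/195]
  55 → host 1  [load 150/195]
  70 → host 2 (new)  [load 70/195]
  35 → host 1  [load 185/195]
  190 → host 3 (new)  [load 190/195]
  55 → host 2  [load 125/195]
  40 → host 2  [load 165/195]
  35 → host 4 (new)  [load 35/195]
  55 → host 4  [load 90/195]
  45 → host 4  [load 135/195]
4 hosts opened.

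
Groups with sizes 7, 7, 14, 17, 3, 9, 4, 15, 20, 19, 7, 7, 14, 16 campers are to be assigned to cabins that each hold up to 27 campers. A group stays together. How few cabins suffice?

Total = 20 + 19 + 17 + 16 + 15 + 14 + 14 + 9 + 7 + 7 + 7 + 7 + 4 + 3 = 159 campers.
Lower bound: ⌈159/27⌉ = 6 cabins.
Also, 7 groups each exceed 27/2 campers, and no two of those can share a cabin, so at least 7 cabins are needed.
A packing using 7 cabins:
  cabin 1: 20 + 7 = 27
  cabin 2: 19 + 7 = 26
  cabin 3: 17 + 9 = 26
  cabin 4: 16 + 7 + 4 = 27
  cabin 5: 15 + 7 + 3 = 25
  cabin 6: 14 = 14
  cabin 7: 14 = 14
This matches the lower bound, so 7 is optimal.

7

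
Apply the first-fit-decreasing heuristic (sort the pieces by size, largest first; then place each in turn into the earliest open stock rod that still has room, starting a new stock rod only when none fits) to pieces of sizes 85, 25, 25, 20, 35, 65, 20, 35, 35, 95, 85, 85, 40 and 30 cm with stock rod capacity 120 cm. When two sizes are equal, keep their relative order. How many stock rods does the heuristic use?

Sorted descending: 95, 85, 85, 85, 65, 40, 35, 35, 35, 30, 25, 25, 20, 20.
  95 → stock rod 1 (new)  [load 95/120]
  85 → stock rod 2 (new)  [load 85/120]
  85 → stock rod 3 (new)  [load 85/120]
  85 → stock rod 4 (new)  [load 85/120]
  65 → stock rod 5 (new)  [load 65/120]
  40 → stock rod 5  [load 105/120]
  35 → stock rod 2  [load 120/120]
  35 → stock rod 3  [load 120/120]
  35 → stock rod 4  [load 120/120]
  30 → stock rod 6 (new)  [load 30/120]
  25 → stock rod 1  [load 120/120]
  25 → stock rod 6  [load 55/120]
  20 → stock rod 6  [load 75/120]
  20 → stock rod 6  [load 95/120]
6 stock rods opened.

6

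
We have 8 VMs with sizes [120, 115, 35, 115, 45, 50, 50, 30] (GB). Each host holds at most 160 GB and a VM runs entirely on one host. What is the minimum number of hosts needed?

4

Total = 120 + 115 + 115 + 50 + 50 + 45 + 35 + 30 = 560 GB.
Lower bound: ⌈560/160⌉ = 4 hosts.
A packing using 4 hosts:
  host 1: 120 + 35 = 155
  host 2: 115 + 45 = 160
  host 3: 115 + 30 = 145
  host 4: 50 + 50 = 100
This matches the lower bound, so 4 is optimal.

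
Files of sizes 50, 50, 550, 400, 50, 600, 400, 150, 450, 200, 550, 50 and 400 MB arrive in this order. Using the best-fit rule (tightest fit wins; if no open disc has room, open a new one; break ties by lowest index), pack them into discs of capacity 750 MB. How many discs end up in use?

  50 → disc 1 (new)  [load 50/750]
  50 → disc 1  [load 100/750]
  550 → disc 1  [load 650/750]
  400 → disc 2 (new)  [load 400/750]
  50 → disc 1  [load 700/750]
  600 → disc 3 (new)  [load 600/750]
  400 → disc 4 (new)  [load 400/750]
  150 → disc 3  [load 750/750]
  450 → disc 5 (new)  [load 450/750]
  200 → disc 5  [load 650/750]
  550 → disc 6 (new)  [load 550/750]
  50 → disc 1  [load 750/750]
  400 → disc 7 (new)  [load 400/750]
7 discs opened.

7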